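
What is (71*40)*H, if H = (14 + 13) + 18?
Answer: 127800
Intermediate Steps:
H = 45 (H = 27 + 18 = 45)
(71*40)*H = (71*40)*45 = 2840*45 = 127800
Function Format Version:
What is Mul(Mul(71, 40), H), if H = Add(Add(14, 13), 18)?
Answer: 127800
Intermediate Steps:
H = 45 (H = Add(27, 18) = 45)
Mul(Mul(71, 40), H) = Mul(Mul(71, 40), 45) = Mul(2840, 45) = 127800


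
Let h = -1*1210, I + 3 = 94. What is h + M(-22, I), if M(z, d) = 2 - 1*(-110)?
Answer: -1098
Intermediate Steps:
I = 91 (I = -3 + 94 = 91)
M(z, d) = 112 (M(z, d) = 2 + 110 = 112)
h = -1210
h + M(-22, I) = -1210 + 112 = -1098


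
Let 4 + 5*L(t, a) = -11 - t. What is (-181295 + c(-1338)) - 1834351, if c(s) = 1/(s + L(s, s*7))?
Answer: -10817972087/5367 ≈ -2.0156e+6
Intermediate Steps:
L(t, a) = -3 - t/5 (L(t, a) = -⅘ + (-11 - t)/5 = -⅘ + (-11/5 - t/5) = -3 - t/5)
c(s) = 1/(-3 + 4*s/5) (c(s) = 1/(s + (-3 - s/5)) = 1/(-3 + 4*s/5))
(-181295 + c(-1338)) - 1834351 = (-181295 + 5/(-15 + 4*(-1338))) - 1834351 = (-181295 + 5/(-15 - 5352)) - 1834351 = (-181295 + 5/(-5367)) - 1834351 = (-181295 + 5*(-1/5367)) - 1834351 = (-181295 - 5/5367) - 1834351 = -973010270/5367 - 1834351 = -10817972087/5367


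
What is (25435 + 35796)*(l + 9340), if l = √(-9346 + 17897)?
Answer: 571897540 + 61231*√8551 ≈ 5.7756e+8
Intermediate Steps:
l = √8551 ≈ 92.472
(25435 + 35796)*(l + 9340) = (25435 + 35796)*(√8551 + 9340) = 61231*(9340 + √8551) = 571897540 + 61231*√8551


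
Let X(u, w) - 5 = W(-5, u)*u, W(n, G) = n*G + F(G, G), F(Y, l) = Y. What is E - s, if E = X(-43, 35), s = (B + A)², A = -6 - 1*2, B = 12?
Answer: -7407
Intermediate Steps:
A = -8 (A = -6 - 2 = -8)
s = 16 (s = (12 - 8)² = 4² = 16)
W(n, G) = G + G*n (W(n, G) = n*G + G = G*n + G = G + G*n)
X(u, w) = 5 - 4*u² (X(u, w) = 5 + (u*(1 - 5))*u = 5 + (u*(-4))*u = 5 + (-4*u)*u = 5 - 4*u²)
E = -7391 (E = 5 - 4*(-43)² = 5 - 4*1849 = 5 - 7396 = -7391)
E - s = -7391 - 1*16 = -7391 - 16 = -7407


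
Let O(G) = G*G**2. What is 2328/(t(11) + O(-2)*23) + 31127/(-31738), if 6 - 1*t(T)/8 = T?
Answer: -721951/63476 ≈ -11.374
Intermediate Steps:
t(T) = 48 - 8*T
O(G) = G**3
2328/(t(11) + O(-2)*23) + 31127/(-31738) = 2328/((48 - 8*11) + (-2)**3*23) + 31127/(-31738) = 2328/((48 - 88) - 8*23) + 31127*(-1/31738) = 2328/(-40 - 184) - 31127/31738 = 2328/(-224) - 31127/31738 = 2328*(-1/224) - 31127/31738 = -291/28 - 31127/31738 = -721951/63476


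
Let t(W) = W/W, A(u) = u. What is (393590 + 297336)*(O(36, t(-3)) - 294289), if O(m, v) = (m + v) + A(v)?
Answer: -203305666426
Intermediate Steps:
t(W) = 1
O(m, v) = m + 2*v (O(m, v) = (m + v) + v = m + 2*v)
(393590 + 297336)*(O(36, t(-3)) - 294289) = (393590 + 297336)*((36 + 2*1) - 294289) = 690926*((36 + 2) - 294289) = 690926*(38 - 294289) = 690926*(-294251) = -203305666426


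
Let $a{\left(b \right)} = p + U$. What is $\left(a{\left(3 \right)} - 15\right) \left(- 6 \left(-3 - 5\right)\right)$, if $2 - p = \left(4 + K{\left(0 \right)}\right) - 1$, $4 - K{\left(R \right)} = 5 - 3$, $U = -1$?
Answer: $-912$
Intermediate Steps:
$K{\left(R \right)} = 2$ ($K{\left(R \right)} = 4 - \left(5 - 3\right) = 4 - 2 = 2$)
$p = -3$ ($p = 2 - \left(\left(4 + 2\right) - 1\right) = 2 - \left(6 - 1\right) = 2 - 5 = -3$)
$a{\left(b \right)} = -4$ ($a{\left(b \right)} = -3 - 1 = -4$)
$\left(a{\left(3 \right)} - 15\right) \left(- 6 \left(-3 - 5\right)\right) = \left(-4 - 15\right) \left(- 6 \left(-3 - 5\right)\right) = - 19 \left(\left(-6\right) \left(-8\right)\right) = \left(-19\right) 48 = -912$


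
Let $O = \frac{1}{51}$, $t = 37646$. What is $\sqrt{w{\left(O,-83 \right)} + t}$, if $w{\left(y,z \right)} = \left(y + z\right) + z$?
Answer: $\frac{\sqrt{97485531}}{51} \approx 193.6$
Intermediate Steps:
$O = \frac{1}{51} \approx 0.019608$
$w{\left(y,z \right)} = y + 2 z$
$\sqrt{w{\left(O,-83 \right)} + t} = \sqrt{\left(\frac{1}{51} + 2 \left(-83\right)\right) + 37646} = \sqrt{\left(\frac{1}{51} - 166\right) + 37646} = \sqrt{- \frac{8465}{51} + 37646} = \sqrt{\frac{1911481}{51}} = \frac{\sqrt{97485531}}{51}$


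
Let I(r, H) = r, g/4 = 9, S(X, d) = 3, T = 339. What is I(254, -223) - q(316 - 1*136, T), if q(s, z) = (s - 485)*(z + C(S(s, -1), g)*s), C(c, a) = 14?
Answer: 872249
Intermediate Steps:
g = 36 (g = 4*9 = 36)
q(s, z) = (-485 + s)*(z + 14*s) (q(s, z) = (s - 485)*(z + 14*s) = (-485 + s)*(z + 14*s))
I(254, -223) - q(316 - 1*136, T) = 254 - (-6790*(316 - 1*136) - 485*339 + 14*(316 - 1*136)² + (316 - 1*136)*339) = 254 - (-6790*(316 - 136) - 164415 + 14*(316 - 136)² + (316 - 136)*339) = 254 - (-6790*180 - 164415 + 14*180² + 180*339) = 254 - (-1222200 - 164415 + 14*32400 + 61020) = 254 - (-1222200 - 164415 + 453600 + 61020) = 254 - 1*(-871995) = 254 + 871995 = 872249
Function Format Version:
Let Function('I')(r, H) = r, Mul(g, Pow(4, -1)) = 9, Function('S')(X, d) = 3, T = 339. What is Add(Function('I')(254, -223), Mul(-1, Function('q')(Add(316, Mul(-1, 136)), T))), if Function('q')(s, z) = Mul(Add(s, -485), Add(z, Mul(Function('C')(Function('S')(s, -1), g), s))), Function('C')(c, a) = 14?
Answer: 872249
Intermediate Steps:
g = 36 (g = Mul(4, 9) = 36)
Function('q')(s, z) = Mul(Add(-485, s), Add(z, Mul(14, s))) (Function('q')(s, z) = Mul(Add(s, -485), Add(z, Mul(14, s))) = Mul(Add(-485, s), Add(z, Mul(14, s))))
Add(Function('I')(254, -223), Mul(-1, Function('q')(Add(316, Mul(-1, 136)), T))) = Add(254, Mul(-1, Add(Mul(-6790, Add(316, Mul(-1, 136))), Mul(-485, 339), Mul(14, Pow(Add(316, Mul(-1, 136)), 2)), Mul(Add(316, Mul(-1, 136)), 339)))) = Add(254, Mul(-1, Add(Mul(-6790, Add(316, -136)), -164415, Mul(14, Pow(Add(316, -136), 2)), Mul(Add(316, -136), 339)))) = Add(254, Mul(-1, Add(Mul(-6790, 180), -164415, Mul(14, Pow(180, 2)), Mul(180, 339)))) = Add(254, Mul(-1, Add(-1222200, -164415, Mul(14, 32400), 61020))) = Add(254, Mul(-1, Add(-1222200, -164415, 453600, 61020))) = Add(254, Mul(-1, -871995)) = Add(254, 871995) = 872249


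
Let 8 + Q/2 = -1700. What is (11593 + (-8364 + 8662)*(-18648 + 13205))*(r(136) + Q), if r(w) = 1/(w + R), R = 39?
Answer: 962708063379/175 ≈ 5.5012e+9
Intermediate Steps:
Q = -3416 (Q = -16 + 2*(-1700) = -16 - 3400 = -3416)
r(w) = 1/(39 + w) (r(w) = 1/(w + 39) = 1/(39 + w))
(11593 + (-8364 + 8662)*(-18648 + 13205))*(r(136) + Q) = (11593 + (-8364 + 8662)*(-18648 + 13205))*(1/(39 + 136) - 3416) = (11593 + 298*(-5443))*(1/175 - 3416) = (11593 - 1622014)*(1/175 - 3416) = -1610421*(-597799/175) = 962708063379/175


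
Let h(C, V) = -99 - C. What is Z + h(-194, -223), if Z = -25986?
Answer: -25891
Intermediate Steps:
Z + h(-194, -223) = -25986 + (-99 - 1*(-194)) = -25986 + (-99 + 194) = -25986 + 95 = -25891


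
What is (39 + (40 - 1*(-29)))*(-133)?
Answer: -14364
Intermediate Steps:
(39 + (40 - 1*(-29)))*(-133) = (39 + (40 + 29))*(-133) = (39 + 69)*(-133) = 108*(-133) = -14364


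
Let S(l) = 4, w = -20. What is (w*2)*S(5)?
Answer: -160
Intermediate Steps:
(w*2)*S(5) = -20*2*4 = -40*4 = -160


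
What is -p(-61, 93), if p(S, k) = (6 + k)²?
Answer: -9801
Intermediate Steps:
-p(-61, 93) = -(6 + 93)² = -1*99² = -1*9801 = -9801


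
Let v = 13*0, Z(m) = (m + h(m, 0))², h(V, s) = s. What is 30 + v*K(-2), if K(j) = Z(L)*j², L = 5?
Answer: 30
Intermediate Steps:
Z(m) = m² (Z(m) = (m + 0)² = m²)
K(j) = 25*j² (K(j) = 5²*j² = 25*j²)
v = 0
30 + v*K(-2) = 30 + 0*(25*(-2)²) = 30 + 0*(25*4) = 30 + 0*100 = 30 + 0 = 30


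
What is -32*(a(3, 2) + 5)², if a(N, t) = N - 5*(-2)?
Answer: -10368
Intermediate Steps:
a(N, t) = 10 + N (a(N, t) = N + 10 = 10 + N)
-32*(a(3, 2) + 5)² = -32*((10 + 3) + 5)² = -32*(13 + 5)² = -32*18² = -32*324 = -10368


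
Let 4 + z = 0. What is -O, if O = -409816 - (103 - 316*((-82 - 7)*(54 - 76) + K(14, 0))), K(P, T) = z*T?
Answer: -208809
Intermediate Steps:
z = -4 (z = -4 + 0 = -4)
K(P, T) = -4*T
O = 208809 (O = -409816 - (103 - 316*((-82 - 7)*(54 - 76) - 4*0)) = -409816 - (103 - 316*(-89*(-22) + 0)) = -409816 - (103 - 316*(1958 + 0)) = -409816 - (103 - 316*1958) = -409816 - (103 - 618728) = -409816 - 1*(-618625) = -409816 + 618625 = 208809)
-O = -1*208809 = -208809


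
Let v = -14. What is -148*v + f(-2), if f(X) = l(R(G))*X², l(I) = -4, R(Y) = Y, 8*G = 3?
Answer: 2056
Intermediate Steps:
G = 3/8 (G = (⅛)*3 = 3/8 ≈ 0.37500)
f(X) = -4*X²
-148*v + f(-2) = -148*(-14) - 4*(-2)² = 2072 - 4*4 = 2072 - 16 = 2056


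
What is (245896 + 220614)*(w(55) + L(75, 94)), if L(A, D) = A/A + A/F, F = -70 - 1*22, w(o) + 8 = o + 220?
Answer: 5733641155/46 ≈ 1.2464e+8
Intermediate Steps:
w(o) = 212 + o (w(o) = -8 + (o + 220) = -8 + (220 + o) = 212 + o)
F = -92 (F = -70 - 22 = -92)
L(A, D) = 1 - A/92 (L(A, D) = A/A + A/(-92) = 1 + A*(-1/92) = 1 - A/92)
(245896 + 220614)*(w(55) + L(75, 94)) = (245896 + 220614)*((212 + 55) + (1 - 1/92*75)) = 466510*(267 + (1 - 75/92)) = 466510*(267 + 17/92) = 466510*(24581/92) = 5733641155/46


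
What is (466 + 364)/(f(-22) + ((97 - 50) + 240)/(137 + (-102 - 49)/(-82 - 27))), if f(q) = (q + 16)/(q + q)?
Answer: 137716920/366739 ≈ 375.52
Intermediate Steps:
f(q) = (16 + q)/(2*q) (f(q) = (16 + q)/((2*q)) = (16 + q)*(1/(2*q)) = (16 + q)/(2*q))
(466 + 364)/(f(-22) + ((97 - 50) + 240)/(137 + (-102 - 49)/(-82 - 27))) = (466 + 364)/((½)*(16 - 22)/(-22) + ((97 - 50) + 240)/(137 + (-102 - 49)/(-82 - 27))) = 830/((½)*(-1/22)*(-6) + (47 + 240)/(137 - 151/(-109))) = 830/(3/22 + 287/(137 - 151*(-1/109))) = 830/(3/22 + 287/(137 + 151/109)) = 830/(3/22 + 287/(15084/109)) = 830/(3/22 + 287*(109/15084)) = 830/(3/22 + 31283/15084) = 830/(366739/165924) = 830*(165924/366739) = 137716920/366739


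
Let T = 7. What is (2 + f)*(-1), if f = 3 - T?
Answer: 2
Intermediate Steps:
f = -4 (f = 3 - 1*7 = 3 - 7 = -4)
(2 + f)*(-1) = (2 - 4)*(-1) = -2*(-1) = 2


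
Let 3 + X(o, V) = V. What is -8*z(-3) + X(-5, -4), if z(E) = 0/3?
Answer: -7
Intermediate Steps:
X(o, V) = -3 + V
z(E) = 0 (z(E) = 0*(⅓) = 0)
-8*z(-3) + X(-5, -4) = -8*0 + (-3 - 4) = 0 - 7 = -7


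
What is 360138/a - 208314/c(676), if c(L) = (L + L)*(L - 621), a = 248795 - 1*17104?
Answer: -10742308647/8614271380 ≈ -1.2470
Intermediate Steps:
a = 231691 (a = 248795 - 17104 = 231691)
c(L) = 2*L*(-621 + L) (c(L) = (2*L)*(-621 + L) = 2*L*(-621 + L))
360138/a - 208314/c(676) = 360138/231691 - 208314*1/(1352*(-621 + 676)) = 360138*(1/231691) - 208314/(2*676*55) = 360138/231691 - 208314/74360 = 360138/231691 - 208314*1/74360 = 360138/231691 - 104157/37180 = -10742308647/8614271380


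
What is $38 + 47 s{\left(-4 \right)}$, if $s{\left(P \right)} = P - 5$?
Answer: $-385$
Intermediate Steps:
$s{\left(P \right)} = -5 + P$
$38 + 47 s{\left(-4 \right)} = 38 + 47 \left(-5 - 4\right) = 38 + 47 \left(-9\right) = 38 - 423 = -385$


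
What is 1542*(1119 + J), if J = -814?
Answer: 470310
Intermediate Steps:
1542*(1119 + J) = 1542*(1119 - 814) = 1542*305 = 470310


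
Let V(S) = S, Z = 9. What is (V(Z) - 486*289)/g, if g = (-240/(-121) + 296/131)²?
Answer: -35287396259445/4523369536 ≈ -7801.1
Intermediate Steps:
g = 4523369536/251254201 (g = (-240*(-1/121) + 296*(1/131))² = (240/121 + 296/131)² = (67256/15851)² = 4523369536/251254201 ≈ 18.003)
(V(Z) - 486*289)/g = (9 - 486*289)/(4523369536/251254201) = (9 - 140454)*(251254201/4523369536) = -140445*251254201/4523369536 = -35287396259445/4523369536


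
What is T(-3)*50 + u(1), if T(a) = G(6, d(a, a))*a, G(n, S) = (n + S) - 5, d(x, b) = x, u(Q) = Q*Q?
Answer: 301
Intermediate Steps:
u(Q) = Q**2
G(n, S) = -5 + S + n (G(n, S) = (S + n) - 5 = -5 + S + n)
T(a) = a*(1 + a) (T(a) = (-5 + a + 6)*a = (1 + a)*a = a*(1 + a))
T(-3)*50 + u(1) = -3*(1 - 3)*50 + 1**2 = -3*(-2)*50 + 1 = 6*50 + 1 = 300 + 1 = 301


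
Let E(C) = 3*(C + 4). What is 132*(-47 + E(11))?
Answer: -264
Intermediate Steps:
E(C) = 12 + 3*C (E(C) = 3*(4 + C) = 12 + 3*C)
132*(-47 + E(11)) = 132*(-47 + (12 + 3*11)) = 132*(-47 + (12 + 33)) = 132*(-47 + 45) = 132*(-2) = -264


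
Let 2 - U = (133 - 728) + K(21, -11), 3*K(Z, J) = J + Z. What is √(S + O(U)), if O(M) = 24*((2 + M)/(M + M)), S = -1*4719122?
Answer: I*√14968832746478/1781 ≈ 2172.4*I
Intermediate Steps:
S = -4719122
K(Z, J) = J/3 + Z/3 (K(Z, J) = (J + Z)/3 = J/3 + Z/3)
U = 1781/3 (U = 2 - ((133 - 728) + ((⅓)*(-11) + (⅓)*21)) = 2 - (-595 + (-11/3 + 7)) = 2 - (-595 + 10/3) = 2 - 1*(-1775/3) = 2 + 1775/3 = 1781/3 ≈ 593.67)
O(M) = 12*(2 + M)/M (O(M) = 24*((2 + M)/((2*M))) = 24*((2 + M)*(1/(2*M))) = 24*((2 + M)/(2*M)) = 12*(2 + M)/M)
√(S + O(U)) = √(-4719122 + (12 + 24/(1781/3))) = √(-4719122 + (12 + 24*(3/1781))) = √(-4719122 + (12 + 72/1781)) = √(-4719122 + 21444/1781) = √(-8404734838/1781) = I*√14968832746478/1781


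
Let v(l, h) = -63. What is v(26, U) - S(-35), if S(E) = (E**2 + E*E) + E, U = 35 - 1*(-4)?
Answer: -2478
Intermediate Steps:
U = 39 (U = 35 + 4 = 39)
S(E) = E + 2*E**2 (S(E) = (E**2 + E**2) + E = 2*E**2 + E = E + 2*E**2)
v(26, U) - S(-35) = -63 - (-35)*(1 + 2*(-35)) = -63 - (-35)*(1 - 70) = -63 - (-35)*(-69) = -63 - 1*2415 = -63 - 2415 = -2478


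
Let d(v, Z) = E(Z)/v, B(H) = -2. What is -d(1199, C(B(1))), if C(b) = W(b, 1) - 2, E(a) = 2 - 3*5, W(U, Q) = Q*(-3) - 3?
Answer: 13/1199 ≈ 0.010842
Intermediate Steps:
W(U, Q) = -3 - 3*Q (W(U, Q) = -3*Q - 3 = -3 - 3*Q)
E(a) = -13 (E(a) = 2 - 15 = -13)
C(b) = -8 (C(b) = (-3 - 3*1) - 2 = (-3 - 3) - 2 = -6 - 2 = -8)
d(v, Z) = -13/v
-d(1199, C(B(1))) = -(-13)/1199 = -1*(-13/1199) = 13/1199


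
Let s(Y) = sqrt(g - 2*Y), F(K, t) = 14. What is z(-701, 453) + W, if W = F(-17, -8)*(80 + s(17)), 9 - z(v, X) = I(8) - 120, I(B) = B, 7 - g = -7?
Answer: 1241 + 28*I*sqrt(5) ≈ 1241.0 + 62.61*I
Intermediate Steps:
g = 14 (g = 7 - 1*(-7) = 7 + 7 = 14)
z(v, X) = 121 (z(v, X) = 9 - (8 - 120) = 9 - 1*(-112) = 9 + 112 = 121)
s(Y) = sqrt(14 - 2*Y)
W = 1120 + 28*I*sqrt(5) (W = 14*(80 + sqrt(14 - 2*17)) = 14*(80 + sqrt(14 - 34)) = 14*(80 + sqrt(-20)) = 14*(80 + 2*I*sqrt(5)) = 1120 + 28*I*sqrt(5) ≈ 1120.0 + 62.61*I)
z(-701, 453) + W = 121 + (1120 + 28*I*sqrt(5)) = 1241 + 28*I*sqrt(5)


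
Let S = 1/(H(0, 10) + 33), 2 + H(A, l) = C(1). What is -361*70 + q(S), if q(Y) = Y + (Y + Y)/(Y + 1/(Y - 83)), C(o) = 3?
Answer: -1430341207/56610 ≈ -25267.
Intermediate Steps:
H(A, l) = 1 (H(A, l) = -2 + 3 = 1)
S = 1/34 (S = 1/(1 + 33) = 1/34 ≈ 0.029412)
q(Y) = Y + 2*Y/(Y + 1/(-83 + Y)) (q(Y) = Y + (2*Y)/(Y + 1/(-83 + Y)) = Y + 2*Y/(Y + 1/(-83 + Y)))
-361*70 + q(S) = -361*70 + (-165 + (1/34)² - 81*1/34)/(34*(1 + (1/34)² - 83*1/34)) = -25270 + (-165 + 1/1156 - 81/34)/(34*(1 + 1/1156 - 83/34)) = -25270 + (1/34)*(-193493/1156)/(-1665/1156) = -25270 + (1/34)*(-1156/1665)*(-193493/1156) = -25270 + 193493/56610 = -1430341207/56610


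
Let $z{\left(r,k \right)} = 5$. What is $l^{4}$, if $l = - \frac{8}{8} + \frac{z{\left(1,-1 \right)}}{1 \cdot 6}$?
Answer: $\frac{1}{1296} \approx 0.0007716$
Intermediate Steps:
$l = - \frac{1}{6}$ ($l = - \frac{8}{8} + \frac{5}{1 \cdot 6} = \left(-8\right) \frac{1}{8} + \frac{5}{6} = -1 + 5 \cdot \frac{1}{6} = -1 + \frac{5}{6} = - \frac{1}{6} \approx -0.16667$)
$l^{4} = \left(- \frac{1}{6}\right)^{4} = \frac{1}{1296}$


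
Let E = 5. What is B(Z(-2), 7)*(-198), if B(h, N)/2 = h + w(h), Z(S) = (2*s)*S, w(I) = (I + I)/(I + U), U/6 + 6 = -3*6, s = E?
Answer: 320760/41 ≈ 7823.4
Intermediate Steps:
s = 5
U = -144 (U = -36 + 6*(-3*6) = -36 + 6*(-18) = -36 - 108 = -144)
w(I) = 2*I/(-144 + I) (w(I) = (I + I)/(I - 144) = (2*I)/(-144 + I) = 2*I/(-144 + I))
Z(S) = 10*S (Z(S) = (2*5)*S = 10*S)
B(h, N) = 2*h + 4*h/(-144 + h) (B(h, N) = 2*(h + 2*h/(-144 + h)) = 2*h + 4*h/(-144 + h))
B(Z(-2), 7)*(-198) = (2*(10*(-2))*(-142 + 10*(-2))/(-144 + 10*(-2)))*(-198) = (2*(-20)*(-142 - 20)/(-144 - 20))*(-198) = (2*(-20)*(-162)/(-164))*(-198) = (2*(-20)*(-1/164)*(-162))*(-198) = -1620/41*(-198) = 320760/41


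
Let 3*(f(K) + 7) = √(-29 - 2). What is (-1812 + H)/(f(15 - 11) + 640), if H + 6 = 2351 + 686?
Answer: 6944643/3606232 - 3657*I*√31/3606232 ≈ 1.9257 - 0.0056461*I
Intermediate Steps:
H = 3031 (H = -6 + (2351 + 686) = -6 + 3037 = 3031)
f(K) = -7 + I*√31/3 (f(K) = -7 + √(-29 - 2)/3 = -7 + √(-31)/3 = -7 + (I*√31)/3 = -7 + I*√31/3)
(-1812 + H)/(f(15 - 11) + 640) = (-1812 + 3031)/((-7 + I*√31/3) + 640) = 1219/(633 + I*√31/3)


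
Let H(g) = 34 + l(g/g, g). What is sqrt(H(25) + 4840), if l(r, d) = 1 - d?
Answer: 5*sqrt(194) ≈ 69.642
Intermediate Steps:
H(g) = 35 - g (H(g) = 34 + (1 - g) = 35 - g)
sqrt(H(25) + 4840) = sqrt((35 - 1*25) + 4840) = sqrt((35 - 25) + 4840) = sqrt(10 + 4840) = sqrt(4850) = 5*sqrt(194)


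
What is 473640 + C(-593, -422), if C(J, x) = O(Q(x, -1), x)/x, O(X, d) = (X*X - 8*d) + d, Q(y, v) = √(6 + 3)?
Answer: 199873117/422 ≈ 4.7363e+5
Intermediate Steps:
Q(y, v) = 3 (Q(y, v) = √9 = 3)
O(X, d) = X² - 7*d (O(X, d) = (X² - 8*d) + d = X² - 7*d)
C(J, x) = (9 - 7*x)/x (C(J, x) = (3² - 7*x)/x = (9 - 7*x)/x)
473640 + C(-593, -422) = 473640 + (-7 + 9/(-422)) = 473640 + (-7 + 9*(-1/422)) = 473640 + (-7 - 9/422) = 473640 - 2963/422 = 199873117/422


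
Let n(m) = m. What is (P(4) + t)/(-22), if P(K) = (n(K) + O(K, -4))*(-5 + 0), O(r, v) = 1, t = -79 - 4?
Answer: 54/11 ≈ 4.9091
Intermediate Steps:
t = -83
P(K) = -5 - 5*K (P(K) = (K + 1)*(-5 + 0) = (1 + K)*(-5) = -5 - 5*K)
(P(4) + t)/(-22) = ((-5 - 5*4) - 83)/(-22) = ((-5 - 20) - 83)*(-1/22) = (-25 - 83)*(-1/22) = -108*(-1/22) = 54/11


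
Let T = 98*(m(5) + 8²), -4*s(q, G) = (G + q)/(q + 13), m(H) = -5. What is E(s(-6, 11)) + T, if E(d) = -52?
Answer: 5730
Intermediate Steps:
s(q, G) = -(G + q)/(4*(13 + q)) (s(q, G) = -(G + q)/(4*(q + 13)) = -(G + q)/(4*(13 + q)))
T = 5782 (T = 98*(-5 + 8²) = 98*(-5 + 64) = 98*59 = 5782)
E(s(-6, 11)) + T = -52 + 5782 = 5730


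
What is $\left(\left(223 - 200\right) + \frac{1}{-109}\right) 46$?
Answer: $\frac{115276}{109} \approx 1057.6$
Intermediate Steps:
$\left(\left(223 - 200\right) + \frac{1}{-109}\right) 46 = \left(23 - \frac{1}{109}\right) 46 = \frac{2506}{109} \cdot 46 = \frac{115276}{109}$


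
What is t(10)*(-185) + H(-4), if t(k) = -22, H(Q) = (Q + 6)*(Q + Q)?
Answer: 4054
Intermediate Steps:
H(Q) = 2*Q*(6 + Q) (H(Q) = (6 + Q)*(2*Q) = 2*Q*(6 + Q))
t(10)*(-185) + H(-4) = -22*(-185) + 2*(-4)*(6 - 4) = 4070 + 2*(-4)*2 = 4070 - 16 = 4054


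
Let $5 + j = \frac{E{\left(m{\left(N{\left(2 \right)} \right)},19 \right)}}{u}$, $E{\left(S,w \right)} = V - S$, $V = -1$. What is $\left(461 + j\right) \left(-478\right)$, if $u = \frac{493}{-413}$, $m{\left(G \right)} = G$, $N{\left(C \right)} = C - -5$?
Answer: $- \frac{109037536}{493} \approx -2.2117 \cdot 10^{5}$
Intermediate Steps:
$N{\left(C \right)} = 5 + C$ ($N{\left(C \right)} = C + 5 = 5 + C$)
$E{\left(S,w \right)} = -1 - S$
$u = - \frac{493}{413}$ ($u = 493 \left(- \frac{1}{413}\right) = - \frac{493}{413} \approx -1.1937$)
$j = \frac{839}{493}$ ($j = -5 + \frac{-1 - \left(5 + 2\right)}{- \frac{493}{413}} = -5 + \left(-1 - 7\right) \left(- \frac{413}{493}\right) = -5 - - \frac{3304}{493} = -5 + \frac{3304}{493} = \frac{839}{493} \approx 1.7018$)
$\left(461 + j\right) \left(-478\right) = \left(461 + \frac{839}{493}\right) \left(-478\right) = \frac{228112}{493} \left(-478\right) = - \frac{109037536}{493}$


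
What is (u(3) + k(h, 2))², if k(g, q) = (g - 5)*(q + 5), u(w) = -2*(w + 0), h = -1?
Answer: 2304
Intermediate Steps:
u(w) = -2*w
k(g, q) = (-5 + g)*(5 + q)
(u(3) + k(h, 2))² = (-2*3 + (-25 - 5*2 + 5*(-1) - 1*2))² = (-6 + (-25 - 10 - 5 - 2))² = (-6 - 42)² = (-48)² = 2304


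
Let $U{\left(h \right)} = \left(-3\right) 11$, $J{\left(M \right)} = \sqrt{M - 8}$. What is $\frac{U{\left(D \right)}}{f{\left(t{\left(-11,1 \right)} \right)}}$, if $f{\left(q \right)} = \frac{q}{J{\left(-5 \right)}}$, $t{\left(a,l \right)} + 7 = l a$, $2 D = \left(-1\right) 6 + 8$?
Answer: $\frac{11 i \sqrt{13}}{6} \approx 6.6102 i$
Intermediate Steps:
$J{\left(M \right)} = \sqrt{-8 + M}$
$D = 1$ ($D = \frac{\left(-1\right) 6 + 8}{2} = \frac{-6 + 8}{2} = \frac{1}{2} \cdot 2 = 1$)
$t{\left(a,l \right)} = -7 + a l$ ($t{\left(a,l \right)} = -7 + l a = -7 + a l$)
$U{\left(h \right)} = -33$
$f{\left(q \right)} = - \frac{i q \sqrt{13}}{13}$ ($f{\left(q \right)} = \frac{q}{\sqrt{-8 - 5}} = \frac{q}{\sqrt{-13}} = \frac{q}{i \sqrt{13}} = q \left(- \frac{i \sqrt{13}}{13}\right) = - \frac{i q \sqrt{13}}{13}$)
$\frac{U{\left(D \right)}}{f{\left(t{\left(-11,1 \right)} \right)}} = - \frac{33}{\left(- \frac{1}{13}\right) i \left(-7 - 11\right) \sqrt{13}} = - \frac{33}{\left(- \frac{1}{13}\right) i \left(-18\right) \sqrt{13}} = - \frac{33}{\frac{18}{13} i \sqrt{13}} = - 33 \left(- \frac{i \sqrt{13}}{18}\right) = \frac{11 i \sqrt{13}}{6}$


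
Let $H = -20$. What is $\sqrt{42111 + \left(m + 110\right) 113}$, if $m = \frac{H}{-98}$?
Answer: $\frac{3 \sqrt{297071}}{7} \approx 233.59$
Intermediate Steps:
$m = \frac{10}{49}$ ($m = - \frac{20}{-98} = \left(-20\right) \left(- \frac{1}{98}\right) = \frac{10}{49} \approx 0.20408$)
$\sqrt{42111 + \left(m + 110\right) 113} = \sqrt{42111 + \left(\frac{10}{49} + 110\right) 113} = \sqrt{42111 + \frac{5400}{49} \cdot 113} = \sqrt{42111 + \frac{610200}{49}} = \sqrt{\frac{2673639}{49}} = \frac{3 \sqrt{297071}}{7}$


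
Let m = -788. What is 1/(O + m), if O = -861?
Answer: -1/1649 ≈ -0.00060643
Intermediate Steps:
1/(O + m) = 1/(-861 - 788) = 1/(-1649) = -1/1649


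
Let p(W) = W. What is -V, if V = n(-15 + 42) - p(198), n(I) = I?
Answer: 171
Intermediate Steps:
V = -171 (V = (-15 + 42) - 1*198 = 27 - 198 = -171)
-V = -1*(-171) = 171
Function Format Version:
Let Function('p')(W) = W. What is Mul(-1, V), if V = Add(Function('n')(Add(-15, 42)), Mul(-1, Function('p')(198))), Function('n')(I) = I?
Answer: 171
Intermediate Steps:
V = -171 (V = Add(Add(-15, 42), Mul(-1, 198)) = Add(27, -198) = -171)
Mul(-1, V) = Mul(-1, -171) = 171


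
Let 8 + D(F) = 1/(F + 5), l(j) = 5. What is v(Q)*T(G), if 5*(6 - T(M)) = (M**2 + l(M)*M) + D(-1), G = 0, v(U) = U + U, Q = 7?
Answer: 1057/10 ≈ 105.70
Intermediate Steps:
v(U) = 2*U
D(F) = -8 + 1/(5 + F) (D(F) = -8 + 1/(F + 5) = -8 + 1/(5 + F))
T(M) = 151/20 - M - M**2/5 (T(M) = 6 - ((M**2 + 5*M) + (-39 - 8*(-1))/(5 - 1))/5 = 6 - ((M**2 + 5*M) + (-39 + 8)/4)/5 = 6 - ((M**2 + 5*M) + (1/4)*(-31))/5 = 6 - ((M**2 + 5*M) - 31/4)/5 = 6 - (-31/4 + M**2 + 5*M)/5 = 6 + (31/20 - M - M**2/5) = 151/20 - M - M**2/5)
v(Q)*T(G) = (2*7)*(151/20 - 1*0 - 1/5*0**2) = 14*(151/20 + 0 - 1/5*0) = 14*(151/20 + 0 + 0) = 14*(151/20) = 1057/10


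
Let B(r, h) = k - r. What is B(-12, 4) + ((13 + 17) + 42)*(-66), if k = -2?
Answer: -4742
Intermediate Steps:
B(r, h) = -2 - r
B(-12, 4) + ((13 + 17) + 42)*(-66) = (-2 - 1*(-12)) + ((13 + 17) + 42)*(-66) = (-2 + 12) + (30 + 42)*(-66) = 10 + 72*(-66) = 10 - 4752 = -4742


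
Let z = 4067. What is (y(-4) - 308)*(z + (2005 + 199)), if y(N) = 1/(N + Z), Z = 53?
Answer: -94635661/49 ≈ -1.9313e+6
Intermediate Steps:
y(N) = 1/(53 + N) (y(N) = 1/(N + 53) = 1/(53 + N))
(y(-4) - 308)*(z + (2005 + 199)) = (1/(53 - 4) - 308)*(4067 + (2005 + 199)) = (1/49 - 308)*(4067 + 2204) = (1/49 - 308)*6271 = -15091/49*6271 = -94635661/49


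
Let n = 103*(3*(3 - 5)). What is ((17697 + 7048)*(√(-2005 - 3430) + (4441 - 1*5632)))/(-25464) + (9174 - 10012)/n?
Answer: 3039099857/2622792 - 24745*I*√5435/25464 ≈ 1158.7 - 71.641*I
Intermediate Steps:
n = -618 (n = 103*(3*(-2)) = 103*(-6) = -618)
((17697 + 7048)*(√(-2005 - 3430) + (4441 - 1*5632)))/(-25464) + (9174 - 10012)/n = ((17697 + 7048)*(√(-2005 - 3430) + (4441 - 1*5632)))/(-25464) + (9174 - 10012)/(-618) = (24745*(√(-5435) + (4441 - 5632)))*(-1/25464) - 838*(-1/618) = (24745*(I*√5435 - 1191))*(-1/25464) + 419/309 = (24745*(-1191 + I*√5435))*(-1/25464) + 419/309 = (-29471295 + 24745*I*√5435)*(-1/25464) + 419/309 = (9823765/8488 - 24745*I*√5435/25464) + 419/309 = 3039099857/2622792 - 24745*I*√5435/25464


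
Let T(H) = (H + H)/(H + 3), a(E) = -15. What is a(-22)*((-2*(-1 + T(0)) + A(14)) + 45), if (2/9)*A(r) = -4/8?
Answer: -2685/4 ≈ -671.25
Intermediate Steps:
A(r) = -9/4 (A(r) = 9*(-4/8)/2 = 9*(-4*1/8)/2 = (9/2)*(-1/2) = -9/4)
T(H) = 2*H/(3 + H) (T(H) = (2*H)/(3 + H) = 2*H/(3 + H))
a(-22)*((-2*(-1 + T(0)) + A(14)) + 45) = -15*((-2*(-1 + 2*0/(3 + 0)) - 9/4) + 45) = -15*((-2*(-1 + 2*0/3) - 9/4) + 45) = -15*((-2*(-1 + 2*0*(1/3)) - 9/4) + 45) = -15*((-2*(-1 + 0) - 9/4) + 45) = -15*((-2*(-1) - 9/4) + 45) = -15*((2 - 9/4) + 45) = -15*(-1/4 + 45) = -15*179/4 = -2685/4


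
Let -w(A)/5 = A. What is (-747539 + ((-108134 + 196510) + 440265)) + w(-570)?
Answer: -216048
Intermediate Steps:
w(A) = -5*A
(-747539 + ((-108134 + 196510) + 440265)) + w(-570) = (-747539 + ((-108134 + 196510) + 440265)) - 5*(-570) = (-747539 + (88376 + 440265)) + 2850 = (-747539 + 528641) + 2850 = -218898 + 2850 = -216048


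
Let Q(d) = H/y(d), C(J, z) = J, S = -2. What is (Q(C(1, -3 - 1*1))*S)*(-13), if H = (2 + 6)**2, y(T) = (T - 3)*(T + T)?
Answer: -416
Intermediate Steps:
y(T) = 2*T*(-3 + T) (y(T) = (-3 + T)*(2*T) = 2*T*(-3 + T))
H = 64 (H = 8**2 = 64)
Q(d) = 32/(d*(-3 + d)) (Q(d) = 64/((2*d*(-3 + d))) = 64*(1/(2*d*(-3 + d))) = 32/(d*(-3 + d)))
(Q(C(1, -3 - 1*1))*S)*(-13) = ((32/(1*(-3 + 1)))*(-2))*(-13) = ((32*1/(-2))*(-2))*(-13) = ((32*1*(-1/2))*(-2))*(-13) = -16*(-2)*(-13) = 32*(-13) = -416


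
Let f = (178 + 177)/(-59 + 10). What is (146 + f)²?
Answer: 46226401/2401 ≈ 19253.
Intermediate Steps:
f = -355/49 (f = 355/(-49) = 355*(-1/49) = -355/49 ≈ -7.2449)
(146 + f)² = (146 - 355/49)² = (6799/49)² = 46226401/2401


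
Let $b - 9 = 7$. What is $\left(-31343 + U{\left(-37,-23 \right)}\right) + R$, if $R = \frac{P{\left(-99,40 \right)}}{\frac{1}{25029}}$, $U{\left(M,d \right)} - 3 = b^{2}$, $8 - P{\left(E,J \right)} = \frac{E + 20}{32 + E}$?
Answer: $\frac{9355625}{67} \approx 1.3964 \cdot 10^{5}$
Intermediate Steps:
$b = 16$ ($b = 9 + 7 = 16$)
$P{\left(E,J \right)} = 8 - \frac{20 + E}{32 + E}$ ($P{\left(E,J \right)} = 8 - \frac{E + 20}{32 + E} = 8 - \frac{20 + E}{32 + E}$)
$U{\left(M,d \right)} = 259$ ($U{\left(M,d \right)} = 3 + 16^{2} = 3 + 256 = 259$)
$R = \frac{11438253}{67}$ ($R = \frac{\frac{1}{32 - 99} \left(236 + 7 \left(-99\right)\right)}{\frac{1}{25029}} = \frac{236 - 693}{-67} \frac{1}{\frac{1}{25029}} = \left(- \frac{1}{67}\right) \left(-457\right) 25029 = \frac{457}{67} \cdot 25029 = \frac{11438253}{67} \approx 1.7072 \cdot 10^{5}$)
$\left(-31343 + U{\left(-37,-23 \right)}\right) + R = \left(-31343 + 259\right) + \frac{11438253}{67} = -31084 + \frac{11438253}{67} = \frac{9355625}{67}$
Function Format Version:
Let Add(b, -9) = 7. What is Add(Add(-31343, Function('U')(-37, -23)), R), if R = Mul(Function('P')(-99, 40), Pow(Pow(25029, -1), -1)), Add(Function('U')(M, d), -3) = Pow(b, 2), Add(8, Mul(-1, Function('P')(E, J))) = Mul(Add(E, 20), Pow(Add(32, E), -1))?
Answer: Rational(9355625, 67) ≈ 1.3964e+5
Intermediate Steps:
b = 16 (b = Add(9, 7) = 16)
Function('P')(E, J) = Add(8, Mul(-1, Pow(Add(32, E), -1), Add(20, E))) (Function('P')(E, J) = Add(8, Mul(-1, Mul(Add(E, 20), Pow(Add(32, E), -1)))) = Add(8, Mul(-1, Mul(Add(20, E), Pow(Add(32, E), -1)))) = Add(8, Mul(-1, Mul(Pow(Add(32, E), -1), Add(20, E)))) = Add(8, Mul(-1, Pow(Add(32, E), -1), Add(20, E))))
Function('U')(M, d) = 259 (Function('U')(M, d) = Add(3, Pow(16, 2)) = Add(3, 256) = 259)
R = Rational(11438253, 67) (R = Mul(Mul(Pow(Add(32, -99), -1), Add(236, Mul(7, -99))), Pow(Pow(25029, -1), -1)) = Mul(Mul(Pow(-67, -1), Add(236, -693)), Pow(Rational(1, 25029), -1)) = Mul(Mul(Rational(-1, 67), -457), 25029) = Mul(Rational(457, 67), 25029) = Rational(11438253, 67) ≈ 1.7072e+5)
Add(Add(-31343, Function('U')(-37, -23)), R) = Add(Add(-31343, 259), Rational(11438253, 67)) = Add(-31084, Rational(11438253, 67)) = Rational(9355625, 67)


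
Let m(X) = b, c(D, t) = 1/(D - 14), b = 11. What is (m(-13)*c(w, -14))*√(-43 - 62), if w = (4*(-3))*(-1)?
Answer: -11*I*√105/2 ≈ -56.358*I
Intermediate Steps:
w = 12 (w = -12*(-1) = 12)
c(D, t) = 1/(-14 + D)
m(X) = 11
(m(-13)*c(w, -14))*√(-43 - 62) = (11/(-14 + 12))*√(-43 - 62) = (11/(-2))*√(-105) = (11*(-½))*(I*√105) = -11*I*√105/2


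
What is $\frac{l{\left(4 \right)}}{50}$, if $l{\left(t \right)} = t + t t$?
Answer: $\frac{2}{5} \approx 0.4$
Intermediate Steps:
$l{\left(t \right)} = t + t^{2}$
$\frac{l{\left(4 \right)}}{50} = \frac{4 \left(1 + 4\right)}{50} = 4 \cdot 5 \cdot \frac{1}{50} = 20 \cdot \frac{1}{50} = \frac{2}{5}$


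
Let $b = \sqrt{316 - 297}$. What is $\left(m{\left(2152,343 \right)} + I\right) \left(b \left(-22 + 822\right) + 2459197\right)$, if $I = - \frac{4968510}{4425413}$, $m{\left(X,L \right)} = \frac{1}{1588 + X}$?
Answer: $- \frac{45686474913024439}{16551044620} - \frac{743112079480 \sqrt{19}}{827552231} \approx -2.7643 \cdot 10^{6}$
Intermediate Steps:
$I = - \frac{4968510}{4425413}$ ($I = \left(-4968510\right) \frac{1}{4425413} = - \frac{4968510}{4425413} \approx -1.1227$)
$b = \sqrt{19} \approx 4.3589$
$\left(m{\left(2152,343 \right)} + I\right) \left(b \left(-22 + 822\right) + 2459197\right) = \left(\frac{1}{1588 + 2152} - \frac{4968510}{4425413}\right) \left(\sqrt{19} \left(-22 + 822\right) + 2459197\right) = \left(\frac{1}{3740} - \frac{4968510}{4425413}\right) \left(\sqrt{19} \cdot 800 + 2459197\right) = \left(\frac{1}{3740} - \frac{4968510}{4425413}\right) \left(800 \sqrt{19} + 2459197\right) = - \frac{18577801987 \left(2459197 + 800 \sqrt{19}\right)}{16551044620} = - \frac{45686474913024439}{16551044620} - \frac{743112079480 \sqrt{19}}{827552231}$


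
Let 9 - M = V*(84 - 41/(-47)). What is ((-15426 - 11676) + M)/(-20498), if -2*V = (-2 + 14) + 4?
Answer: 1241459/963406 ≈ 1.2886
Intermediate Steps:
V = -8 (V = -((-2 + 14) + 4)/2 = -(12 + 4)/2 = -½*16 = -8)
M = 32335/47 (M = 9 - (-8)*(84 - 41/(-47)) = 9 - (-8)*(84 - 41*(-1/47)) = 9 - (-8)*(84 + 41/47) = 9 - (-8)*3989/47 = 9 - 1*(-31912/47) = 9 + 31912/47 = 32335/47 ≈ 687.98)
((-15426 - 11676) + M)/(-20498) = ((-15426 - 11676) + 32335/47)/(-20498) = (-27102 + 32335/47)*(-1/20498) = -1241459/47*(-1/20498) = 1241459/963406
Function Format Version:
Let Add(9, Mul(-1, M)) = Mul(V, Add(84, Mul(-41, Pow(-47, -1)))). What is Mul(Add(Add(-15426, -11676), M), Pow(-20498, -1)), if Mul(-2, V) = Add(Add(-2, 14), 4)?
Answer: Rational(1241459, 963406) ≈ 1.2886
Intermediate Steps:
V = -8 (V = Mul(Rational(-1, 2), Add(Add(-2, 14), 4)) = Mul(Rational(-1, 2), Add(12, 4)) = Mul(Rational(-1, 2), 16) = -8)
M = Rational(32335, 47) (M = Add(9, Mul(-1, Mul(-8, Add(84, Mul(-41, Pow(-47, -1)))))) = Add(9, Mul(-1, Mul(-8, Add(84, Mul(-41, Rational(-1, 47)))))) = Add(9, Mul(-1, Mul(-8, Add(84, Rational(41, 47))))) = Add(9, Mul(-1, Mul(-8, Rational(3989, 47)))) = Add(9, Mul(-1, Rational(-31912, 47))) = Add(9, Rational(31912, 47)) = Rational(32335, 47) ≈ 687.98)
Mul(Add(Add(-15426, -11676), M), Pow(-20498, -1)) = Mul(Add(Add(-15426, -11676), Rational(32335, 47)), Pow(-20498, -1)) = Mul(Add(-27102, Rational(32335, 47)), Rational(-1, 20498)) = Mul(Rational(-1241459, 47), Rational(-1, 20498)) = Rational(1241459, 963406)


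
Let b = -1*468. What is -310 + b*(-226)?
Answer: 105458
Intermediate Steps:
b = -468
-310 + b*(-226) = -310 - 468*(-226) = -310 + 105768 = 105458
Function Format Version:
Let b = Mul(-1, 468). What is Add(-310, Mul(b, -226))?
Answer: 105458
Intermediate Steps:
b = -468
Add(-310, Mul(b, -226)) = Add(-310, Mul(-468, -226)) = Add(-310, 105768) = 105458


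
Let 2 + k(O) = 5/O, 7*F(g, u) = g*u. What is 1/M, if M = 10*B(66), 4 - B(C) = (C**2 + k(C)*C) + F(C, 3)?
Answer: -7/297730 ≈ -2.3511e-5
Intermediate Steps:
F(g, u) = g*u/7 (F(g, u) = (g*u)/7 = g*u/7)
k(O) = -2 + 5/O
B(C) = 4 - C**2 - 3*C/7 - C*(-2 + 5/C) (B(C) = 4 - ((C**2 + (-2 + 5/C)*C) + (1/7)*C*3) = 4 - ((C**2 + C*(-2 + 5/C)) + 3*C/7) = 4 - (C**2 + 3*C/7 + C*(-2 + 5/C)) = 4 + (-C**2 - 3*C/7 - C*(-2 + 5/C)) = 4 - C**2 - 3*C/7 - C*(-2 + 5/C))
M = -297730/7 (M = 10*(-1 - 1*66**2 + (11/7)*66) = 10*(-1 - 1*4356 + 726/7) = 10*(-1 - 4356 + 726/7) = 10*(-29773/7) = -297730/7 ≈ -42533.)
1/M = 1/(-297730/7) = -7/297730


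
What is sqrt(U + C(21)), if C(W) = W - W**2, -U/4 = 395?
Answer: 20*I*sqrt(5) ≈ 44.721*I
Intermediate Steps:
U = -1580 (U = -4*395 = -1580)
sqrt(U + C(21)) = sqrt(-1580 + 21*(1 - 1*21)) = sqrt(-1580 + 21*(1 - 21)) = sqrt(-1580 + 21*(-20)) = sqrt(-1580 - 420) = sqrt(-2000) = 20*I*sqrt(5)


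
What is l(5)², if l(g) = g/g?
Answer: 1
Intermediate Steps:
l(g) = 1
l(5)² = 1² = 1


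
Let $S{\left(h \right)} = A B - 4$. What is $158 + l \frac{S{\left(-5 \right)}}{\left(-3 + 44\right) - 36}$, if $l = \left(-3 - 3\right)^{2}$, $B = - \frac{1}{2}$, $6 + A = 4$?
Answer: $\frac{682}{5} \approx 136.4$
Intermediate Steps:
$A = -2$ ($A = -6 + 4 = -2$)
$B = - \frac{1}{2}$ ($B = \left(-1\right) \frac{1}{2} = - \frac{1}{2} \approx -0.5$)
$l = 36$ ($l = \left(-6\right)^{2} = 36$)
$S{\left(h \right)} = -3$ ($S{\left(h \right)} = \left(-2\right) \left(- \frac{1}{2}\right) - 4 = 1 - 4 = -3$)
$158 + l \frac{S{\left(-5 \right)}}{\left(-3 + 44\right) - 36} = 158 + 36 \left(- \frac{3}{\left(-3 + 44\right) - 36}\right) = 158 + 36 \left(- \frac{3}{41 - 36}\right) = 158 + 36 \left(- \frac{3}{5}\right) = 158 - \frac{108}{5} = \frac{682}{5}$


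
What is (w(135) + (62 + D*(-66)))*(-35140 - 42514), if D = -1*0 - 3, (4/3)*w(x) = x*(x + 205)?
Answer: -2693428990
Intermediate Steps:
w(x) = 3*x*(205 + x)/4 (w(x) = 3*(x*(x + 205))/4 = 3*(x*(205 + x))/4 = 3*x*(205 + x)/4)
D = -3 (D = 0 - 3 = -3)
(w(135) + (62 + D*(-66)))*(-35140 - 42514) = ((¾)*135*(205 + 135) + (62 - 3*(-66)))*(-35140 - 42514) = ((¾)*135*340 + (62 + 198))*(-77654) = (34425 + 260)*(-77654) = 34685*(-77654) = -2693428990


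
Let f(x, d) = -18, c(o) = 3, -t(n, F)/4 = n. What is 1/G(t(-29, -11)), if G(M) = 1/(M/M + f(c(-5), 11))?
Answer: -17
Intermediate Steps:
t(n, F) = -4*n
G(M) = -1/17 (G(M) = 1/(M/M - 18) = 1/(1 - 18) = 1/(-17) = -1/17)
1/G(t(-29, -11)) = 1/(-1/17) = -17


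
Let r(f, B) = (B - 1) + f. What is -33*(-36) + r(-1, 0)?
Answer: 1186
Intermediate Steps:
r(f, B) = -1 + B + f (r(f, B) = (-1 + B) + f = -1 + B + f)
-33*(-36) + r(-1, 0) = -33*(-36) + (-1 + 0 - 1) = 1188 - 2 = 1186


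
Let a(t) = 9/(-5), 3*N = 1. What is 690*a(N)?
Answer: -1242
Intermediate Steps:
N = ⅓ (N = (⅓)*1 = ⅓ ≈ 0.33333)
a(t) = -9/5 (a(t) = 9*(-⅕) = -9/5)
690*a(N) = 690*(-9/5) = -1242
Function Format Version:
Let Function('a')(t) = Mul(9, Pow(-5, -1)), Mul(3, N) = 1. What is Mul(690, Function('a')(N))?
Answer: -1242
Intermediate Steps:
N = Rational(1, 3) (N = Mul(Rational(1, 3), 1) = Rational(1, 3) ≈ 0.33333)
Function('a')(t) = Rational(-9, 5) (Function('a')(t) = Mul(9, Rational(-1, 5)) = Rational(-9, 5))
Mul(690, Function('a')(N)) = Mul(690, Rational(-9, 5)) = -1242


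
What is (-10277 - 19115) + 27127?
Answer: -2265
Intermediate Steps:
(-10277 - 19115) + 27127 = -29392 + 27127 = -2265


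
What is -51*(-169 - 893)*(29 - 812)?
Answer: -42408846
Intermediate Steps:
-51*(-169 - 893)*(29 - 812) = -(-54162)*(-783) = -51*831546 = -42408846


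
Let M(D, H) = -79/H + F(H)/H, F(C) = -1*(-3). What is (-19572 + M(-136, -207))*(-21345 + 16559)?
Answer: 19389655808/207 ≈ 9.3670e+7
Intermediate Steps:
F(C) = 3
M(D, H) = -76/H (M(D, H) = -79/H + 3/H = -76/H)
(-19572 + M(-136, -207))*(-21345 + 16559) = (-19572 - 76/(-207))*(-21345 + 16559) = (-19572 - 76*(-1/207))*(-4786) = (-19572 + 76/207)*(-4786) = -4051328/207*(-4786) = 19389655808/207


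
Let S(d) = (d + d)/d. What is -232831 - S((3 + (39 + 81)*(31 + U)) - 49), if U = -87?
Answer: -232833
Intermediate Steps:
S(d) = 2 (S(d) = (2*d)/d = 2)
-232831 - S((3 + (39 + 81)*(31 + U)) - 49) = -232831 - 1*2 = -232831 - 2 = -232833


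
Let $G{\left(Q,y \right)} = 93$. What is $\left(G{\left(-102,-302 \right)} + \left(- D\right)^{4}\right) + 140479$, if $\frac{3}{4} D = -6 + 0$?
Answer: $144668$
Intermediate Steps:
$D = -8$ ($D = \frac{4 \left(-6 + 0\right)}{3} = \frac{4}{3} \left(-6\right) = -8$)
$\left(G{\left(-102,-302 \right)} + \left(- D\right)^{4}\right) + 140479 = \left(93 + \left(\left(-1\right) \left(-8\right)\right)^{4}\right) + 140479 = \left(93 + 8^{4}\right) + 140479 = \left(93 + 4096\right) + 140479 = 4189 + 140479 = 144668$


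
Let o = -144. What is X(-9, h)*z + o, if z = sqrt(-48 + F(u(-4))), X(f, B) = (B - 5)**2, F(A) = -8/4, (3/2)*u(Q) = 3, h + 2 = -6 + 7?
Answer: -144 + 180*I*sqrt(2) ≈ -144.0 + 254.56*I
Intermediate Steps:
h = -1 (h = -2 + (-6 + 7) = -2 + 1 = -1)
u(Q) = 2 (u(Q) = (2/3)*3 = 2)
F(A) = -2 (F(A) = -8*1/4 = -2)
X(f, B) = (-5 + B)**2
z = 5*I*sqrt(2) (z = sqrt(-48 - 2) = sqrt(-50) = 5*I*sqrt(2) ≈ 7.0711*I)
X(-9, h)*z + o = (-5 - 1)**2*(5*I*sqrt(2)) - 144 = (-6)**2*(5*I*sqrt(2)) - 144 = 36*(5*I*sqrt(2)) - 144 = 180*I*sqrt(2) - 144 = -144 + 180*I*sqrt(2)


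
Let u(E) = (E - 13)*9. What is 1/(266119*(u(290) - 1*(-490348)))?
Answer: 1/131154354079 ≈ 7.6246e-12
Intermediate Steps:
u(E) = -117 + 9*E (u(E) = (-13 + E)*9 = -117 + 9*E)
1/(266119*(u(290) - 1*(-490348))) = 1/(266119*((-117 + 9*290) - 1*(-490348))) = 1/(266119*((-117 + 2610) + 490348)) = 1/(266119*(2493 + 490348)) = (1/266119)/492841 = (1/266119)*(1/492841) = 1/131154354079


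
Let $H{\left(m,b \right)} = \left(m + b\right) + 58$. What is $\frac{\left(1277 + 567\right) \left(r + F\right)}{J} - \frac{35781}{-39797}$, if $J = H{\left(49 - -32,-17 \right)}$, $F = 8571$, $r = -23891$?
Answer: $- \frac{562132034239}{2427617} \approx -2.3156 \cdot 10^{5}$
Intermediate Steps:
$H{\left(m,b \right)} = 58 + b + m$ ($H{\left(m,b \right)} = \left(b + m\right) + 58 = 58 + b + m$)
$J = 122$ ($J = 58 - 17 + \left(49 - -32\right) = 58 - 17 + \left(49 + 32\right) = 58 - 17 + 81 = 122$)
$\frac{\left(1277 + 567\right) \left(r + F\right)}{J} - \frac{35781}{-39797} = \frac{\left(1277 + 567\right) \left(-23891 + 8571\right)}{122} - \frac{35781}{-39797} = 1844 \left(-15320\right) \frac{1}{122} - - \frac{35781}{39797} = \left(-28250080\right) \frac{1}{122} + \frac{35781}{39797} = - \frac{14125040}{61} + \frac{35781}{39797} = - \frac{562132034239}{2427617}$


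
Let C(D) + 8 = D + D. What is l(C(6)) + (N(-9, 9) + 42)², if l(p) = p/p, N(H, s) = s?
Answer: 2602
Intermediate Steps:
C(D) = -8 + 2*D (C(D) = -8 + (D + D) = -8 + 2*D)
l(p) = 1
l(C(6)) + (N(-9, 9) + 42)² = 1 + (9 + 42)² = 1 + 51² = 1 + 2601 = 2602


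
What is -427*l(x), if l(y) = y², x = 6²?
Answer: -553392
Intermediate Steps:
x = 36
-427*l(x) = -427*36² = -427*1296 = -553392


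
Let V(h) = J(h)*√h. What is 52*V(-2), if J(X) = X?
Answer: -104*I*√2 ≈ -147.08*I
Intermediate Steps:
V(h) = h^(3/2) (V(h) = h*√h = h^(3/2))
52*V(-2) = 52*(-2)^(3/2) = 52*(-2*I*√2) = -104*I*√2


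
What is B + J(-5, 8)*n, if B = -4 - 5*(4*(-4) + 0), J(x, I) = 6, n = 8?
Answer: 124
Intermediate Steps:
B = 76 (B = -4 - 5*(-16 + 0) = -4 - 5*(-16) = -4 + 80 = 76)
B + J(-5, 8)*n = 76 + 6*8 = 76 + 48 = 124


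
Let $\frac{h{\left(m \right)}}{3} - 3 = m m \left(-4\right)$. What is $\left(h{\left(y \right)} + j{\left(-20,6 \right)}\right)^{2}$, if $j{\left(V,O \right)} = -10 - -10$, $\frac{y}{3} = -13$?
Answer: $332807049$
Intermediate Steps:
$y = -39$ ($y = 3 \left(-13\right) = -39$)
$j{\left(V,O \right)} = 0$ ($j{\left(V,O \right)} = -10 + 10 = 0$)
$h{\left(m \right)} = 9 - 12 m^{2}$ ($h{\left(m \right)} = 9 + 3 m m \left(-4\right) = 9 + 3 m^{2} \left(-4\right) = 9 + 3 \left(- 4 m^{2}\right) = 9 - 12 m^{2}$)
$\left(h{\left(y \right)} + j{\left(-20,6 \right)}\right)^{2} = \left(\left(9 - 12 \left(-39\right)^{2}\right) + 0\right)^{2} = \left(\left(9 - 18252\right) + 0\right)^{2} = \left(-18243 + 0\right)^{2} = \left(-18243\right)^{2} = 332807049$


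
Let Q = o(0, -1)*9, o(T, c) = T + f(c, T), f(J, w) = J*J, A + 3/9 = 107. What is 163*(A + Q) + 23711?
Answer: 127694/3 ≈ 42565.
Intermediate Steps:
A = 320/3 (A = -⅓ + 107 = 320/3 ≈ 106.67)
f(J, w) = J²
o(T, c) = T + c²
Q = 9 (Q = (0 + (-1)²)*9 = (0 + 1)*9 = 1*9 = 9)
163*(A + Q) + 23711 = 163*(320/3 + 9) + 23711 = 163*(347/3) + 23711 = 56561/3 + 23711 = 127694/3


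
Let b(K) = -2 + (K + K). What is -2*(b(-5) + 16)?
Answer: -8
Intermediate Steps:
b(K) = -2 + 2*K
-2*(b(-5) + 16) = -2*((-2 + 2*(-5)) + 16) = -2*((-2 - 10) + 16) = -2*(-12 + 16) = -2*4 = -8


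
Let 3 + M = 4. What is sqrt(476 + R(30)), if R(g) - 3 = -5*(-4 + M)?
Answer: sqrt(494) ≈ 22.226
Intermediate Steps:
M = 1 (M = -3 + 4 = 1)
R(g) = 18 (R(g) = 3 - 5*(-4 + 1) = 3 - 5*(-3) = 3 + 15 = 18)
sqrt(476 + R(30)) = sqrt(476 + 18) = sqrt(494)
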